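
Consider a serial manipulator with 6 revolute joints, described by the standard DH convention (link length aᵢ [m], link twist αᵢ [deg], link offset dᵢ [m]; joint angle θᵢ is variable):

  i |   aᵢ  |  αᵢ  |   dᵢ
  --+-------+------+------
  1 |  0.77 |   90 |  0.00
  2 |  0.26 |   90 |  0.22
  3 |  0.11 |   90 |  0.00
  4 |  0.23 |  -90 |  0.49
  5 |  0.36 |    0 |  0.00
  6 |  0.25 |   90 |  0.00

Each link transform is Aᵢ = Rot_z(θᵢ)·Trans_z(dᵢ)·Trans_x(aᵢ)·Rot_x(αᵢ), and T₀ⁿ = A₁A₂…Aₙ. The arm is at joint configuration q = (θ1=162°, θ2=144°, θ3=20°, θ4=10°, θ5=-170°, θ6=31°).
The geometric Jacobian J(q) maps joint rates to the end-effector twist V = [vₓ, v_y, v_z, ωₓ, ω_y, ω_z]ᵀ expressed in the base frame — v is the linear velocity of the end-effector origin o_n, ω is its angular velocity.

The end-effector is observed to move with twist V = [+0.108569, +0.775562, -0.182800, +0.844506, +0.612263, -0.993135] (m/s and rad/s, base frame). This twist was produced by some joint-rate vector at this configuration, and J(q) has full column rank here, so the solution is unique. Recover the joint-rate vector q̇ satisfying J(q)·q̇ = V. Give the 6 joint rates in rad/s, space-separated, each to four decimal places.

o_n = [-0.6178, -0.3473, 0.1433]
J₁: ẑ×o_n = [0.3473, -0.6178, 0.0000], ω = ẑ
J2: z=[0.3090, 0.9511, 0.0000] o=[-0.7323, 0.2379, 0.0000] → [0.1362, -0.0443, -0.2897, 0.3090, 0.9511, 0.0000]
J3: z=[-0.5590, 0.1816, 0.8090] o=[-0.4643, 0.3822, 0.1528] → [0.5884, -0.1296, 0.4357, -0.5590, 0.1816, 0.8090]
J4: z=[-0.0272, -0.9792, 0.2010] o=[-0.3731, 0.3921, 0.2136] → [0.2175, -0.0511, -0.2195, -0.0272, -0.9792, 0.2010]
J5: z=[-0.6944, 0.1632, 0.7008] o=[-0.2211, -0.0600, 0.4695] → [0.1481, -0.5046, 0.2642, -0.6944, 0.1632, 0.7008]
J6: z=[-0.6944, 0.1632, 0.7008] o=[-0.4777, -0.1639, 0.2394] → [0.1128, -0.1650, 0.1502, -0.6944, 0.1632, 0.7008]
q̇ = J⁺·V = [-0.4960, 0.6390, 0.7230, -0.1220, -0.9890, -0.5200]

-0.4960 0.6390 0.7230 -0.1220 -0.9890 -0.5200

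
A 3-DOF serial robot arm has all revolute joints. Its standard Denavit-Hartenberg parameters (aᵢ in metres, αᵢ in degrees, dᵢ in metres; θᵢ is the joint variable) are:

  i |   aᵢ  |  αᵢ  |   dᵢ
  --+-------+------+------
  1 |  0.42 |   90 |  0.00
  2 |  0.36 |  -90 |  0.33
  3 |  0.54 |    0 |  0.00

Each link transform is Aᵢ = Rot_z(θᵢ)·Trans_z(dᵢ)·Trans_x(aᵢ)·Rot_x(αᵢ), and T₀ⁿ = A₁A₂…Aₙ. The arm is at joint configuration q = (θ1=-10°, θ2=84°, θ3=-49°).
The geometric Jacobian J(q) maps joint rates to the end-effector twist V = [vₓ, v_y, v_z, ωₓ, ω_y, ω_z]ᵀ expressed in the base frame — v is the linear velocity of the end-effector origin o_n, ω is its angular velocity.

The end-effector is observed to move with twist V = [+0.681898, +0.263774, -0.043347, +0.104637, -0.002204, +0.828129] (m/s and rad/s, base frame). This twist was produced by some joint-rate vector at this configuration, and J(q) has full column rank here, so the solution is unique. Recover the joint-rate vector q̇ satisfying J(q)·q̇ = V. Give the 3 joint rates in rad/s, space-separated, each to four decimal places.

0.8390 -0.0160 -0.1040

o_n = [0.3591, -0.8122, 0.7104]
J₁: ẑ×o_n = [0.8122, 0.3591, -0.0000], ω = ẑ
J2: z=[-0.1736, -0.9848, 0.0000] o=[0.4136, -0.0729, 0.0000] → [-0.6996, 0.1234, 0.0747, -0.1736, -0.9848, 0.0000]
J3: z=[-0.9794, 0.1727, 0.1045] o=[0.3934, -0.4045, 0.3580] → [0.1035, 0.3415, 0.4053, -0.9794, 0.1727, 0.1045]
q̇ = J⁺·V = [0.8390, -0.0160, -0.1040]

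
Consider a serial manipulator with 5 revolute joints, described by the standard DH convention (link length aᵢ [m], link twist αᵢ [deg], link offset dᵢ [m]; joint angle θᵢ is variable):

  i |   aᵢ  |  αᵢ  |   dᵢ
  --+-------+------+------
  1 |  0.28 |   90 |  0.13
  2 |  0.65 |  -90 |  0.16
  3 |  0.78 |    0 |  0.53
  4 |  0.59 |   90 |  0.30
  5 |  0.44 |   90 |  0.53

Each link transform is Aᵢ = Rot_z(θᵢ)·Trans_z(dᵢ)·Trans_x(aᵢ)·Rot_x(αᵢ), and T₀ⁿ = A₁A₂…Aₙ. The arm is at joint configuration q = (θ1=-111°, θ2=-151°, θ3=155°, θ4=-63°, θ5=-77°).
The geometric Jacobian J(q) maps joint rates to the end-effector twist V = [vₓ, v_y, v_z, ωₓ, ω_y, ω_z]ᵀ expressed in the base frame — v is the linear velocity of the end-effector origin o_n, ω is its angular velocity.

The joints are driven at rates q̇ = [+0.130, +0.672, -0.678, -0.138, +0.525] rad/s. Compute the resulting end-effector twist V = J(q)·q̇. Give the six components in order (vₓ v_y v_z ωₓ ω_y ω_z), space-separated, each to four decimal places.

0.4256 0.2651 -0.5627 -0.3040 1.0320 0.5893

o_n = [0.7890, -0.3908, -0.4385]
J₁: ẑ×o_n = [0.3908, 0.7890, -0.0000], ω = ẑ
J2: z=[-0.9336, 0.3584, 0.0000] o=[-0.1003, -0.2614, 0.1300] → [-0.2037, -0.5307, -0.1979, -0.9336, 0.3584, 0.0000]
J3: z=[-0.1737, -0.4526, -0.8746] o=[-0.0460, 0.3267, -0.1851] → [-0.5129, -0.7744, 0.5026, -0.1737, -0.4526, -0.8746]
J4: z=[-0.1737, -0.4526, -0.8746] o=[-0.0519, -0.6086, -0.3060] → [0.2504, -0.7585, 0.3428, -0.1737, -0.4526, -0.8746]
J5: z=[0.3458, 0.8035, -0.4845] o=[0.4400, -0.9725, -0.5584] → [0.3781, -0.2106, -0.0793, 0.3458, 0.8035, -0.4845]
V = J·q̇ = [0.4256, 0.2651, -0.5627, -0.3040, 1.0320, 0.5893]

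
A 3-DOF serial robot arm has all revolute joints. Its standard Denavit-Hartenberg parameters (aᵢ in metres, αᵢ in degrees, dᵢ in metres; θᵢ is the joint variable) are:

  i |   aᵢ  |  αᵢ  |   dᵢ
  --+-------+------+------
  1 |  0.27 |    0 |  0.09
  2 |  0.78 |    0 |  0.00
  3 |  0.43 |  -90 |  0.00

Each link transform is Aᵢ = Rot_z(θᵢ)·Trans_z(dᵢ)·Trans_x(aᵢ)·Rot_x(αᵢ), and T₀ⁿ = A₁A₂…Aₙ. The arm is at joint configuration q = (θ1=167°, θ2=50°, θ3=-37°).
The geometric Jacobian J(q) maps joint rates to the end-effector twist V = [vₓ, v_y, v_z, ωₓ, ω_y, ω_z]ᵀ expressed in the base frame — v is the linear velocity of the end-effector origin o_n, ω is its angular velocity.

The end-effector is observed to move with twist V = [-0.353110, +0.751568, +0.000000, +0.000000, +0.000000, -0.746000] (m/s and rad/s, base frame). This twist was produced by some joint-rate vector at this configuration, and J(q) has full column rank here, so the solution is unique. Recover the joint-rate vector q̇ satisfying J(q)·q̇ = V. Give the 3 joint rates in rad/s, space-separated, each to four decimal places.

o_n = [-1.3160, -0.4087, 0.0900]
J₁: ẑ×o_n = [0.4087, -1.3160, 0.0000], ω = ẑ
J2: z=[0.0000, 0.0000, 1.0000] o=[-0.2631, 0.0607, 0.0900] → [0.4694, -1.0529, 0.0000, 0.0000, 0.0000, 1.0000]
J3: z=[0.0000, 0.0000, 1.0000] o=[-0.8860, -0.4087, 0.0900] → [-0.0000, -0.4300, 0.0000, 0.0000, 0.0000, 1.0000]
q̇ = J⁺·V = [0.1100, -0.8480, -0.0080]

0.1100 -0.8480 -0.0080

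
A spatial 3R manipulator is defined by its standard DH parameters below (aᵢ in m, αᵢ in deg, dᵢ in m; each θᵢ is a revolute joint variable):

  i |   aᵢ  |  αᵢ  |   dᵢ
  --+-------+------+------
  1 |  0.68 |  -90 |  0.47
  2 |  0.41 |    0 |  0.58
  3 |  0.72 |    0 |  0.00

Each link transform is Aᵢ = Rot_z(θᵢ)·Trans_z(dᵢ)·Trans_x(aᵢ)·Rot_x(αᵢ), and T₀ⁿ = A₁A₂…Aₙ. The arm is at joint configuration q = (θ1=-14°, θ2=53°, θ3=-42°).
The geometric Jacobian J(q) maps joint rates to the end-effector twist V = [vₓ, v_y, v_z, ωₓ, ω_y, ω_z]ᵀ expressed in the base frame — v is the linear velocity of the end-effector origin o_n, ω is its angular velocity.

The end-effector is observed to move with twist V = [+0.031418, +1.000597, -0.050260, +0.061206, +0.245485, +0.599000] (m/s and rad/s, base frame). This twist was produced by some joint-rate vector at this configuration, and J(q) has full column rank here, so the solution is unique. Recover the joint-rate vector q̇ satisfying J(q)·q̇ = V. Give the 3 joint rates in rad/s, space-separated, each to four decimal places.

0.5990 -0.5210 0.7740

o_n = [1.7253, 0.1676, 0.0052]
J₁: ẑ×o_n = [-0.1676, 1.7253, 0.0000], ω = ẑ
J2: z=[0.2419, 0.9703, 0.0000] o=[0.6598, -0.1645, 0.4700] → [-0.4510, 0.1125, -0.9535, 0.2419, 0.9703, 0.0000]
J3: z=[0.2419, 0.9703, 0.0000] o=[1.0395, 0.3386, 0.1426] → [-0.1333, 0.0332, -0.7068, 0.2419, 0.9703, 0.0000]
q̇ = J⁺·V = [0.5990, -0.5210, 0.7740]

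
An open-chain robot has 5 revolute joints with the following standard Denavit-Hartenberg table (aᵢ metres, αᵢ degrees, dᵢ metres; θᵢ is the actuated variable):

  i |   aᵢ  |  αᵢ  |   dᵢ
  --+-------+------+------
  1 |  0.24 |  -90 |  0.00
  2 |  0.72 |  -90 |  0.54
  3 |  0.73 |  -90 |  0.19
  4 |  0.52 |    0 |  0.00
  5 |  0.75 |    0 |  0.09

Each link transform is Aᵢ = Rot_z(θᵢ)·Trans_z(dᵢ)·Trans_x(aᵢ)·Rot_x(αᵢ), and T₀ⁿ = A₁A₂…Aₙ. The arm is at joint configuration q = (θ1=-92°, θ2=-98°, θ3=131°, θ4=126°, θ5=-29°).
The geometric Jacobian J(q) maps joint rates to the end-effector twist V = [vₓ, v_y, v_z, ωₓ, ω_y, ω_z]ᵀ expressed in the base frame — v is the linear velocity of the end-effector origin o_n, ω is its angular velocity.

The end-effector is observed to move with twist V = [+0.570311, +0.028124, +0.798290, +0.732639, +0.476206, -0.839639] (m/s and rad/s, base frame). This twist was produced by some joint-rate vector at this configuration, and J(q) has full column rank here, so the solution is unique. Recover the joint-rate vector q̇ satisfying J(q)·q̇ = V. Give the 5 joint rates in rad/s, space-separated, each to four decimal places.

0.4350 -0.3210 -0.6740 0.6810 0.8990

o_n = [0.3750, 0.7733, 0.2937]
J₁: ẑ×o_n = [-0.7733, 0.3750, 0.0000], ω = ẑ
J2: z=[0.9994, -0.0349, 0.0000] o=[-0.0084, -0.2399, 0.0000] → [-0.0103, -0.2935, 1.0260, 0.9994, -0.0349, 0.0000]
J3: z=[-0.0346, -0.9897, 0.1392] o=[0.5348, -0.1586, 0.7130] → [0.2853, -0.0367, -0.1904, -0.0346, -0.9897, 0.1392]
J4: z=[0.6520, -0.1279, -0.7474] o=[-0.0247, -0.3940, 0.2652] → [0.8688, -0.3173, 0.8122, 0.6520, -0.1279, -0.7474]
J5: z=[0.6520, -0.1279, -0.7474] o=[0.2213, 0.0422, 0.4052] → [0.5607, -0.0421, 0.4963, 0.6520, -0.1279, -0.7474]
q̇ = J⁺·V = [0.4350, -0.3210, -0.6740, 0.6810, 0.8990]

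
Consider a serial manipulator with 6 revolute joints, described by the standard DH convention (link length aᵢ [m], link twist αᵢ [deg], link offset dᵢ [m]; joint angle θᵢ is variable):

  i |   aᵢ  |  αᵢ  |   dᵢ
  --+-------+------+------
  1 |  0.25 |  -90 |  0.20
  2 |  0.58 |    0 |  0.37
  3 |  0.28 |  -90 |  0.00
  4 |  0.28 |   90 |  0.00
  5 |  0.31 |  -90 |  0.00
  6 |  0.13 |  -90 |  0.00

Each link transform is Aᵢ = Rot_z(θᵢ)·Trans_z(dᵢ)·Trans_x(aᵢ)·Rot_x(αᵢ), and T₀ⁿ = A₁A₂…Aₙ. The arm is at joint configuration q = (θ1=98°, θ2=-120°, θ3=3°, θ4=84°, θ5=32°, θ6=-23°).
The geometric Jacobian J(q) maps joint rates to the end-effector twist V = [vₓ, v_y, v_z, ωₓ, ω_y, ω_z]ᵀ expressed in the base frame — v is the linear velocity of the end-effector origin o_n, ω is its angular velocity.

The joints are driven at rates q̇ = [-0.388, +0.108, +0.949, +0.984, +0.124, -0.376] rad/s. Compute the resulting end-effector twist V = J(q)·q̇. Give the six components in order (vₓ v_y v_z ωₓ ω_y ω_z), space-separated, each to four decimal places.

o_n = [0.2654, 0.0194, 1.1602]
J₁: ẑ×o_n = [-0.0194, 0.2654, 0.0000], ω = ẑ
J2: z=[-0.9903, -0.1392, 0.0000] o=[-0.0348, 0.2476, 0.2000] → [-0.1336, 0.9508, 0.2678, -0.9903, -0.1392, 0.0000]
J3: z=[-0.9903, -0.1392, 0.0000] o=[-0.3608, -0.0911, 0.7023] → [-0.0637, 0.4534, -0.0222, -0.9903, -0.1392, 0.0000]
J4: z=[-0.1240, 0.8823, 0.4540] o=[-0.3431, -0.2170, 0.9518] → [0.0766, 0.3021, -0.5663, -0.1240, 0.8823, 0.4540]
J5: z=[-0.0407, -0.4617, 0.8861] o=[-0.0655, -0.1914, 0.9779] → [-0.2709, 0.3007, 0.1442, -0.0407, -0.4617, 0.8861]
J6: z=[-0.6305, 0.6998, 0.3357] o=[0.1747, -0.0224, 1.0769] → [0.0442, 0.0829, -0.0898, -0.6305, 0.6998, 0.3357]
V = J·q̇ = [-0.0423, 0.7334, -0.4977, -0.9367, 0.4007, 0.0424]

-0.0423 0.7334 -0.4977 -0.9367 0.4007 0.0424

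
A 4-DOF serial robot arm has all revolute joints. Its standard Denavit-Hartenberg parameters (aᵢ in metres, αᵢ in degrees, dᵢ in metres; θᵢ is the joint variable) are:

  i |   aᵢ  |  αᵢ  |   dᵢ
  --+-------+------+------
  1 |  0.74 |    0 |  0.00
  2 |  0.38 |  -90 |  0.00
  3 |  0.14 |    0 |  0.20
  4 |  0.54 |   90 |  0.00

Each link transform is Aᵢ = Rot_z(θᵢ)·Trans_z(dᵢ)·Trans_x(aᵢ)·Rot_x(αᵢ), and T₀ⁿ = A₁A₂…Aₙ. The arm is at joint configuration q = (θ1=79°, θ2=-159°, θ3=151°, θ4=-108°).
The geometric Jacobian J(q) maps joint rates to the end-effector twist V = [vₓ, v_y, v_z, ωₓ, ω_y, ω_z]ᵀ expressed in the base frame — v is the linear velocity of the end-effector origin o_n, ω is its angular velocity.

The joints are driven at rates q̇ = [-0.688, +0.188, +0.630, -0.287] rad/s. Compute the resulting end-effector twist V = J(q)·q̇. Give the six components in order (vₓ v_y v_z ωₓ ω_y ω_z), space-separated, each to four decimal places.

o_n = [0.4515, 0.1186, -0.4362]
J₁: ẑ×o_n = [-0.1186, 0.4515, 0.0000], ω = ẑ
J2: z=[0.0000, 0.0000, 1.0000] o=[0.1412, 0.7264, 0.0000] → [0.6078, 0.3103, -0.0000, 0.0000, 0.0000, 1.0000]
J3: z=[0.9848, 0.1736, 0.0000] o=[0.2072, 0.3522, 0.0000] → [-0.0757, 0.4295, -0.2725, 0.9848, 0.1736, 0.0000]
J4: z=[0.9848, 0.1736, 0.0000] o=[0.3829, 0.5075, -0.0679] → [-0.0640, 0.3627, -0.3949, 0.9848, 0.1736, 0.0000]
V = J·q̇ = [0.1665, -0.0858, -0.0583, 0.3378, 0.0596, -0.5000]

0.1665 -0.0858 -0.0583 0.3378 0.0596 -0.5000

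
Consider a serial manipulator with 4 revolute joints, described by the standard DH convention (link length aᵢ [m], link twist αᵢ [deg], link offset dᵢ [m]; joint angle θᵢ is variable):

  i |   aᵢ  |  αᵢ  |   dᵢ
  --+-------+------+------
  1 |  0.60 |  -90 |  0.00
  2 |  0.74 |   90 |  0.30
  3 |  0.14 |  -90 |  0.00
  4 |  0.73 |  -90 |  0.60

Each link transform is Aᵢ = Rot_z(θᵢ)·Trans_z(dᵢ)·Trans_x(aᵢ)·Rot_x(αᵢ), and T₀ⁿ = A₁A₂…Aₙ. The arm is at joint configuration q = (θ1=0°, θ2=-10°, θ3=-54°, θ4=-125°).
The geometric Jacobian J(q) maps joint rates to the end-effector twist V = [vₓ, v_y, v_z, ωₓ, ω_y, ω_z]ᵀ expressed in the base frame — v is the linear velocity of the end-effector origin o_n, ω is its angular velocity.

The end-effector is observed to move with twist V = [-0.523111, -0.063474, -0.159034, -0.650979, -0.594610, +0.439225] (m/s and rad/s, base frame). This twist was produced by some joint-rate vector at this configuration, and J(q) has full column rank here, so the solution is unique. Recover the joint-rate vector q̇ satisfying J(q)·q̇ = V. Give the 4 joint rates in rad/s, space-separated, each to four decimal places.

-0.4340 -0.2390 0.9730 -0.6050

o_n = [1.5416, 0.8782, 0.7732]
J₁: ẑ×o_n = [-0.8782, 1.5416, 0.0000], ω = ẑ
J2: z=[0.0000, 1.0000, 0.0000] o=[0.6000, 0.0000, 0.0000] → [0.7732, 0.0000, -0.9416, 0.0000, 1.0000, 0.0000]
J3: z=[-0.1736, 0.0000, 0.9848] o=[1.3288, 0.3000, 0.1285] → [-0.5694, 0.3216, -0.1004, -0.1736, 0.0000, 0.9848]
J4: z=[0.7967, 0.5878, 0.1405] o=[1.4098, 0.1867, 0.1428] → [0.2734, -0.4838, 0.4734, 0.7967, 0.5878, 0.1405]
q̇ = J⁺·V = [-0.4340, -0.2390, 0.9730, -0.6050]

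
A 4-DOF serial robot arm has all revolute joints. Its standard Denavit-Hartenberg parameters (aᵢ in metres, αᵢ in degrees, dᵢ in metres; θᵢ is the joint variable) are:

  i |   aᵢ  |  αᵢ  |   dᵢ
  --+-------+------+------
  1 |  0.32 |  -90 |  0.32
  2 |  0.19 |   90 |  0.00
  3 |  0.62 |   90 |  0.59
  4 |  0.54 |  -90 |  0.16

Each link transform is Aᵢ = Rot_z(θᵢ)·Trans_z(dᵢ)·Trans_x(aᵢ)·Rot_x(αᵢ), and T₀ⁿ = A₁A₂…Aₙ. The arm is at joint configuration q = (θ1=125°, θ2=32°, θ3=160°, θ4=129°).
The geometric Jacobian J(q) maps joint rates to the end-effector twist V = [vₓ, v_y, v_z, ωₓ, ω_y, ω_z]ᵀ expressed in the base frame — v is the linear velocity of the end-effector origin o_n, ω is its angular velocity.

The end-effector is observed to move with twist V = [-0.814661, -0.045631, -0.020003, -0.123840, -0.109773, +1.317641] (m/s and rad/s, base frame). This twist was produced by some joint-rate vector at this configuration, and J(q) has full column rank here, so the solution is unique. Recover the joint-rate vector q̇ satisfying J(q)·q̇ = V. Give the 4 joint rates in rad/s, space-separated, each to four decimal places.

o_n = [-0.6831, 0.5463, 1.1861]
J₁: ẑ×o_n = [-0.5463, -0.6831, 0.0000], ω = ẑ
J2: z=[-0.8192, -0.5736, 0.0000] o=[-0.1835, 0.2621, 0.3200] → [-0.4968, 0.7094, -0.5193, -0.8192, -0.5736, 0.0000]
J3: z=[-0.3039, 0.4341, 0.8480] o=[-0.2760, 0.3941, 0.2193] → [0.2906, -0.0514, 0.1305, -0.3039, 0.4341, 0.8480]
J4: z=[-0.9361, -0.3014, -0.1812] o=[-0.3456, 0.1239, 1.0284] → [0.0290, 0.2088, -0.4972, -0.9361, -0.3014, -0.1812]
q̇ = J⁺·V = [0.7870, 0.9810, 0.4400, -0.8690]

0.7870 0.9810 0.4400 -0.8690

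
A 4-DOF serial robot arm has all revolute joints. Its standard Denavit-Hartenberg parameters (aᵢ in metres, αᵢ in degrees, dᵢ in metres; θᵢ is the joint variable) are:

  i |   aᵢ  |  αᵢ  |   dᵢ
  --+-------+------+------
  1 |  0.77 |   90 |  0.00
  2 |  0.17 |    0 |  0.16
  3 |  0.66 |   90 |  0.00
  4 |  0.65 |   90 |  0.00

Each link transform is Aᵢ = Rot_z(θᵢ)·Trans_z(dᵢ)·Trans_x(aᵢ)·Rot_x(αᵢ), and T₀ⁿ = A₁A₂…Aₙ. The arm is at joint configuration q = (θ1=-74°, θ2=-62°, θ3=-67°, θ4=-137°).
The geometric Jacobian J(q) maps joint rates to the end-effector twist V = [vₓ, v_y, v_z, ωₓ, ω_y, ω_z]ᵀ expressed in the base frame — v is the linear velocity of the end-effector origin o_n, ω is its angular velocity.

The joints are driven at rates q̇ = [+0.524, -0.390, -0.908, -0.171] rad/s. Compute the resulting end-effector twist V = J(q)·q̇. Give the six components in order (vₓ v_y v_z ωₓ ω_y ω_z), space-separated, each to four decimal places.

o_n = [0.4745, -0.6271, -0.2936]
J₁: ẑ×o_n = [0.6271, 0.4745, -0.0000], ω = ẑ
J2: z=[-0.9613, -0.2756, 0.0000] o=[0.2122, -0.7402, 0.0000] → [0.0809, -0.2822, -0.0364, -0.9613, -0.2756, 0.0000]
J3: z=[-0.9613, -0.2756, 0.0000] o=[0.0804, -0.8610, -0.1501] → [0.0395, -0.1379, -0.1162, -0.9613, -0.2756, 0.0000]
J4: z=[-0.2142, 0.7470, 0.6293] o=[-0.0340, -0.4617, -0.6630] → [0.3801, 0.3992, -0.3445, -0.2142, 0.7470, 0.6293]
V = J·q̇ = [0.1961, 0.4157, 0.1786, 1.2843, 0.2300, 0.4164]

0.1961 0.4157 0.1786 1.2843 0.2300 0.4164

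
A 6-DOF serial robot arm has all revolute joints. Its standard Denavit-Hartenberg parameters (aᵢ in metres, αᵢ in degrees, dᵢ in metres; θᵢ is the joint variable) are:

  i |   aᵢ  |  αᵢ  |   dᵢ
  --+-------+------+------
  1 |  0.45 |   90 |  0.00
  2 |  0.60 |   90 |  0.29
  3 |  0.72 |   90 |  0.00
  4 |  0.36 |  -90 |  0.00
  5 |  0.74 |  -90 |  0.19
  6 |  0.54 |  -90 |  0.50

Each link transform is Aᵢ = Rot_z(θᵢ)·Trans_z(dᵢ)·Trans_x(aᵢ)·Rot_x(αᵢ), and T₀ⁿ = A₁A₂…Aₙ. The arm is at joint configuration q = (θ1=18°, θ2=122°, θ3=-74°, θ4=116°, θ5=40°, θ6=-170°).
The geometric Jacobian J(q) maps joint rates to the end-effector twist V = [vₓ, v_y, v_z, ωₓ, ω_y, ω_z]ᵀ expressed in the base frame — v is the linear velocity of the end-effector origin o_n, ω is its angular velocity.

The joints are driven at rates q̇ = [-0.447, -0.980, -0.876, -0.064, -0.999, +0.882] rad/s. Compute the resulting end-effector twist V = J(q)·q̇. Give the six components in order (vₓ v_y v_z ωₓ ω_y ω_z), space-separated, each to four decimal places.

1.3412 0.3139 0.6117 -1.8623 1.3697 -0.0782

o_n = [-0.1127, -0.1092, 1.0470]
J₁: ẑ×o_n = [0.1092, -0.1127, 0.0000], ω = ẑ
J2: z=[0.3090, -0.9511, 0.0000] o=[0.4280, 0.1391, 0.0000] → [-0.9957, -0.3235, -0.5910, 0.3090, -0.9511, 0.0000]
J3: z=[0.8065, 0.2621, 0.5299] o=[0.2152, -0.2350, 0.5088] → [0.0744, -0.6078, 0.1874, 0.8065, 0.2621, 0.5299]
J4: z=[0.3993, 0.4196, -0.8152] o=[-0.0987, 0.3907, 0.6771] → [-0.2524, -0.1362, -0.1937, 0.3993, 0.4196, -0.8152]
J5: z=[0.0383, -0.8960, -0.4424] o=[0.2311, 0.3384, 0.8117] → [-0.4088, 0.1431, -0.3252, 0.0383, -0.8960, -0.4424]
J6: z=[-0.8947, -0.2279, 0.3842] o=[0.5677, -0.1139, 1.3273] → [0.0621, -0.5122, -0.1593, -0.8947, -0.2279, 0.3842]
V = J·q̇ = [1.3412, 0.3139, 0.6117, -1.8623, 1.3697, -0.0782]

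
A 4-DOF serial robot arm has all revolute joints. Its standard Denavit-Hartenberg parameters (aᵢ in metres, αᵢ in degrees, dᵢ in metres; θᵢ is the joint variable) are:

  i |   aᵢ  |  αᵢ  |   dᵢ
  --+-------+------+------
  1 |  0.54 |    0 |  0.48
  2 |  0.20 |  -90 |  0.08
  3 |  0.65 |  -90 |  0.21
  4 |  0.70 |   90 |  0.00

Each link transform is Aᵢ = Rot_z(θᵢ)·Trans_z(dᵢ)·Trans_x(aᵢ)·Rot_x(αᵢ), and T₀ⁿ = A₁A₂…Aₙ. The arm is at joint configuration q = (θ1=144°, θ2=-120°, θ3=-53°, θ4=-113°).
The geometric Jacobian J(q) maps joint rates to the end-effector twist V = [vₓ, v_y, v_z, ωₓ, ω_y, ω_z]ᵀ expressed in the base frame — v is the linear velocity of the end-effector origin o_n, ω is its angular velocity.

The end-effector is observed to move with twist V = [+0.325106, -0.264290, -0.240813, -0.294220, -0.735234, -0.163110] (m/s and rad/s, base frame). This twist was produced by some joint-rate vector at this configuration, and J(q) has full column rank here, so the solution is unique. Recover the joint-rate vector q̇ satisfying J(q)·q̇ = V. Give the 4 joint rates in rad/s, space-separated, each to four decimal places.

o_n = [-0.3947, 1.2714, 0.8607]
J₁: ẑ×o_n = [-1.2714, -0.3947, 0.0000], ω = ẑ
J2: z=[0.0000, 0.0000, 1.0000] o=[-0.4369, 0.3174, 0.4800] → [-0.9540, 0.0422, 0.0000, 0.0000, 0.0000, 1.0000]
J3: z=[-0.4067, 0.9135, 0.0000] o=[-0.2542, 0.3988, 0.5600] → [0.2747, 0.1223, -0.2266, -0.4067, 0.9135, 0.0000]
J4: z=[0.7296, 0.3248, -0.6018] o=[0.0178, 0.7497, 1.0791] → [0.2430, 0.4076, 0.5146, 0.7296, 0.3248, -0.6018]
q̇ = J⁺·V = [-0.2700, -0.3210, -0.5520, -0.7110]

-0.2700 -0.3210 -0.5520 -0.7110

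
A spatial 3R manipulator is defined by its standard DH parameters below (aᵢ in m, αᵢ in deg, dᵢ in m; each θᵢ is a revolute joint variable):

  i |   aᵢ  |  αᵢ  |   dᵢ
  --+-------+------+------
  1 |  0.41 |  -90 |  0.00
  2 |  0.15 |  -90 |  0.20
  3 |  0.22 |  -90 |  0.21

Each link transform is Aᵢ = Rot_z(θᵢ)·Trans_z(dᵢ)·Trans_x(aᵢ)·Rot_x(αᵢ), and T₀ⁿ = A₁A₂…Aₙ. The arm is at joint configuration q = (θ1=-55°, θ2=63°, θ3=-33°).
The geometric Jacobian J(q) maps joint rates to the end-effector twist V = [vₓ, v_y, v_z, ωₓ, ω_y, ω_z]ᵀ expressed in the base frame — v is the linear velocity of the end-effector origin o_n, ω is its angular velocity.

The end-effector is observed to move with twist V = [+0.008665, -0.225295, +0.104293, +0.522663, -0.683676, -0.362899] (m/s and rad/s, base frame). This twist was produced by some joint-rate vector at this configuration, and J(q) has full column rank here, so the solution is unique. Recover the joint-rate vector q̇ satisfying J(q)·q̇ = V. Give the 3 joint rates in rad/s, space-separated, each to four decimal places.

-0.8010 0.0360 -0.9650

o_n = [0.4769, -0.1235, -0.3934]
J₁: ẑ×o_n = [0.1235, 0.4769, -0.0000], ω = ẑ
J2: z=[0.8192, 0.5736, 0.0000] o=[0.2352, -0.3359, 0.0000] → [-0.2256, 0.3222, 0.0352, 0.8192, 0.5736, 0.0000]
J3: z=[-0.5111, 0.7299, -0.4540] o=[0.4381, -0.2769, -0.1337] → [-0.1199, -0.1504, -0.1068, -0.5111, 0.7299, -0.4540]
q̇ = J⁺·V = [-0.8010, 0.0360, -0.9650]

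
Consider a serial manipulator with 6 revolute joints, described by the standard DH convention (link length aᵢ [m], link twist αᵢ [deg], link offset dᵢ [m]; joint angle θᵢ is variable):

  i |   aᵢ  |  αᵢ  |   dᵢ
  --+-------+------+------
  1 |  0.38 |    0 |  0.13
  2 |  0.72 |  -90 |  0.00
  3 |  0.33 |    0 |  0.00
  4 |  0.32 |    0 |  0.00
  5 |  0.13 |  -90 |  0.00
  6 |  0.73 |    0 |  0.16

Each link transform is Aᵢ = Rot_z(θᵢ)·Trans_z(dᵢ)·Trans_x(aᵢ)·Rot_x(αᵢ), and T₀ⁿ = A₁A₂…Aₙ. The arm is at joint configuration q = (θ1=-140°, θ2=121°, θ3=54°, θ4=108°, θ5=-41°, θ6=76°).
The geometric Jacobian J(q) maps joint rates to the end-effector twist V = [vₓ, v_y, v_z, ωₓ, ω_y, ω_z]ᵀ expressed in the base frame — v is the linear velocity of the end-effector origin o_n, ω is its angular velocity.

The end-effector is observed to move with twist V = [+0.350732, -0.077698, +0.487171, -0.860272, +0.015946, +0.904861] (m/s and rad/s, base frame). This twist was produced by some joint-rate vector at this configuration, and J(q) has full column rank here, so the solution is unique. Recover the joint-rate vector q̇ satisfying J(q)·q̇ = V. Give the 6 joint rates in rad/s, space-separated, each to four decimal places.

-0.4060 0.8190 0.6190 -0.2720 -0.6120 0.9550

o_n = [-0.2243, -1.0164, -0.4163]
J₁: ẑ×o_n = [1.0164, -0.2243, 0.0000], ω = ẑ
J2: z=[0.0000, 0.0000, 1.0000] o=[-0.2911, -0.2443, 0.1300] → [0.7721, 0.0668, -0.0000, 0.0000, 0.0000, 1.0000]
J3: z=[0.3256, 0.9455, 0.0000] o=[0.3897, -0.4787, 0.1300] → [-0.5165, 0.1778, 0.4054, 0.3256, 0.9455, 0.0000]
J4: z=[0.3256, 0.9455, 0.0000] o=[0.5731, -0.5418, -0.1370] → [-0.2641, 0.0909, 0.5994, 0.3256, 0.9455, 0.0000]
J5: z=[0.3256, 0.9455, 0.0000] o=[0.2853, -0.4427, -0.2359] → [-0.1706, 0.0587, 0.2951, 0.3256, 0.9455, 0.0000]
J6: z=[-0.8105, 0.2791, 0.5150] o=[0.2220, -0.4209, -0.3473] → [0.2874, -0.2858, 0.6071, -0.8105, 0.2791, 0.5150]
q̇ = J⁺·V = [-0.4060, 0.8190, 0.6190, -0.2720, -0.6120, 0.9550]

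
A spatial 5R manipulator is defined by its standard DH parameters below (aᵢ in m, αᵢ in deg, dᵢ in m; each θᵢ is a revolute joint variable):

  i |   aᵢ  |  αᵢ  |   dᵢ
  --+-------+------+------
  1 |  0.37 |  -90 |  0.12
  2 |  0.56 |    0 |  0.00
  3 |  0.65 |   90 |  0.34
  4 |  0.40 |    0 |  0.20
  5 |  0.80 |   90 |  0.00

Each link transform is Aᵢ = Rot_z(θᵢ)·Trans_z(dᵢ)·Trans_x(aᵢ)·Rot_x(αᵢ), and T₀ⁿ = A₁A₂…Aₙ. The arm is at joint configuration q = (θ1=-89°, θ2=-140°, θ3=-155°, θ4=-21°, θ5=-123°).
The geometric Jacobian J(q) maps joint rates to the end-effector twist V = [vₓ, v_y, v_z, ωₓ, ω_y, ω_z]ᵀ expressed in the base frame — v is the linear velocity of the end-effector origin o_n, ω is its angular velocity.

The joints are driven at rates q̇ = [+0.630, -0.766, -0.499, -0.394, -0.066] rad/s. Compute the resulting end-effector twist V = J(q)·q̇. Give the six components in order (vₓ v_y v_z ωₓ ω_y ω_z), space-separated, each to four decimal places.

0.3296 -0.1000 0.3491 -1.2721 0.3948 0.4356

o_n = [-0.2686, -0.2860, 0.2235]
J₁: ẑ×o_n = [0.2860, -0.2686, 0.0000], ω = ẑ
J2: z=[0.9998, 0.0175, 0.0000] o=[0.0065, -0.3699, 0.1200] → [0.0018, -0.1035, 0.0887, 0.9998, 0.0175, 0.0000]
J3: z=[0.9998, 0.0175, 0.0000] o=[-0.0010, 0.0590, 0.4800] → [-0.0045, 0.2564, -0.3403, 0.9998, 0.0175, 0.0000]
J4: z=[0.0158, -0.9062, 0.4226] o=[0.3437, -0.2098, -0.1091] → [-0.2692, -0.2640, -0.5561, 0.0158, -0.9062, 0.4226]
J5: z=[0.0158, -0.9062, 0.4226] o=[0.2063, -0.5513, -0.3631] → [-0.6436, -0.2100, -0.4262, 0.0158, -0.9062, 0.4226]
V = J·q̇ = [0.3296, -0.1000, 0.3491, -1.2721, 0.3948, 0.4356]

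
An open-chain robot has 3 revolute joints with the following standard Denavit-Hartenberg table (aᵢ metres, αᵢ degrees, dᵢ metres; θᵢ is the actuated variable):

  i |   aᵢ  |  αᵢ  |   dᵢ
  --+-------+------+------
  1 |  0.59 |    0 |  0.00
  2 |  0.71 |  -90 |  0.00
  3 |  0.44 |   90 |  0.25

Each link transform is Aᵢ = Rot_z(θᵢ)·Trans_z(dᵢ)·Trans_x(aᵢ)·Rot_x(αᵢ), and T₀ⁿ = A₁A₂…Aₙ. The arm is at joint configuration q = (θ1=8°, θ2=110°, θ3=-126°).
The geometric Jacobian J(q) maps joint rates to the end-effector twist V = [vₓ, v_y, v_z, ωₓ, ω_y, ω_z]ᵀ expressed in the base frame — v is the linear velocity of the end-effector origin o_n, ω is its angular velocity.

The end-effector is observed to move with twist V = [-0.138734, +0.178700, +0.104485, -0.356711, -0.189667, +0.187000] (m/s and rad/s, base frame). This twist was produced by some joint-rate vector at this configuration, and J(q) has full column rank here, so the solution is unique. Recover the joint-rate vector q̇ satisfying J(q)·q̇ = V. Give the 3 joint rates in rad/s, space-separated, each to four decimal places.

o_n = [0.1516, 0.3633, 0.3560]
J₁: ẑ×o_n = [-0.3633, 0.1516, 0.0000], ω = ẑ
J2: z=[0.0000, 0.0000, 1.0000] o=[0.5843, 0.0821, 0.0000] → [-0.2812, -0.4326, 0.0000, 0.0000, 0.0000, 1.0000]
J3: z=[-0.8829, -0.4695, 0.0000] o=[0.2509, 0.7090, 0.0000] → [-0.1671, 0.3143, 0.2586, -0.8829, -0.4695, 0.0000]
q̇ = J⁺·V = [0.2270, -0.0400, 0.4040]

0.2270 -0.0400 0.4040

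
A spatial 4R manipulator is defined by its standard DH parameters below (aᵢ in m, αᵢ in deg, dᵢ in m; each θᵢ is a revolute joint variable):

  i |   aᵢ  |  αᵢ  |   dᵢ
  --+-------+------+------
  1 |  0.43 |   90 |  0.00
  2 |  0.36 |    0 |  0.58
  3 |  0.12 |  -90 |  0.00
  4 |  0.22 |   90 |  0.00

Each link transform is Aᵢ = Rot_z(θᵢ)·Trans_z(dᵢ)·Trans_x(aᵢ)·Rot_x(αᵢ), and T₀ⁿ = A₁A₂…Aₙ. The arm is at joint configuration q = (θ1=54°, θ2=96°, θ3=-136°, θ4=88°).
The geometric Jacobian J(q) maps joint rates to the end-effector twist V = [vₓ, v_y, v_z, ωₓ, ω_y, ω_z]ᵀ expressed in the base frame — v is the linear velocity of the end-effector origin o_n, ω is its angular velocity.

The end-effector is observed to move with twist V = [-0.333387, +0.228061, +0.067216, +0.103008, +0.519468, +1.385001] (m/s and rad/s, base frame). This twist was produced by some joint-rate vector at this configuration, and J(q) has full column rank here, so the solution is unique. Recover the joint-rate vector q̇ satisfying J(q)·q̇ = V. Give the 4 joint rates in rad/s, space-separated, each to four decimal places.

o_n = [0.5795, 0.1849, 0.2760]
J₁: ẑ×o_n = [-0.1849, 0.5795, 0.0000], ω = ẑ
J2: z=[0.8090, -0.5878, 0.0000] o=[0.2527, 0.3479, 0.0000] → [-0.1622, -0.2233, 0.0602, 0.8090, -0.5878, 0.0000]
J3: z=[0.8090, -0.5878, 0.0000] o=[0.6999, -0.0235, 0.3580] → [0.0482, 0.0664, 0.0978, 0.8090, -0.5878, 0.0000]
J4: z=[0.3778, 0.5200, 0.7660] o=[0.7539, 0.0509, 0.2809] → [-0.1052, -0.1317, 0.1413, 0.3778, 0.5200, 0.7660]
q̇ = J⁺·V = [0.8120, 0.4460, -0.6680, 0.7480]

0.8120 0.4460 -0.6680 0.7480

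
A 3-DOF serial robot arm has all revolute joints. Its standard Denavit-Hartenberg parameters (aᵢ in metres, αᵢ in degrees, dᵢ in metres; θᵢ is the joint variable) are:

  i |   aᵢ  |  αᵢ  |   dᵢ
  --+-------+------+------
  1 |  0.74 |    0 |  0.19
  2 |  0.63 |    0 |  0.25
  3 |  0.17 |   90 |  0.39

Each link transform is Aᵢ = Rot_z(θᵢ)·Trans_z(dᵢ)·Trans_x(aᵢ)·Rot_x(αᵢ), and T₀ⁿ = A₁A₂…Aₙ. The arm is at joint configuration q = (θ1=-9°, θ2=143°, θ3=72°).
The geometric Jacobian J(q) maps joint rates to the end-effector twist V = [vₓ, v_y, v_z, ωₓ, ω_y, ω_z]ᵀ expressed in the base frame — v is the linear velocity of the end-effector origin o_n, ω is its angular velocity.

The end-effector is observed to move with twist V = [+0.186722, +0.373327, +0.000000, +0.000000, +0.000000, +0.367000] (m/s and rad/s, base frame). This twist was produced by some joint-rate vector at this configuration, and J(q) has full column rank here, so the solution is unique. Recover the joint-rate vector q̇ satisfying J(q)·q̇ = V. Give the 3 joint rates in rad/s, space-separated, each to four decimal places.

0.4450 -0.6830 0.6050

o_n = [0.1405, 0.2629, 0.8300]
J₁: ẑ×o_n = [-0.2629, 0.1405, 0.0000], ω = ẑ
J2: z=[0.0000, 0.0000, 1.0000] o=[0.7309, -0.1158, 0.1900] → [-0.3787, -0.5904, 0.0000, 0.0000, 0.0000, 1.0000]
J3: z=[0.0000, 0.0000, 1.0000] o=[0.2933, 0.3374, 0.4400] → [0.0745, -0.1528, 0.0000, 0.0000, 0.0000, 1.0000]
q̇ = J⁺·V = [0.4450, -0.6830, 0.6050]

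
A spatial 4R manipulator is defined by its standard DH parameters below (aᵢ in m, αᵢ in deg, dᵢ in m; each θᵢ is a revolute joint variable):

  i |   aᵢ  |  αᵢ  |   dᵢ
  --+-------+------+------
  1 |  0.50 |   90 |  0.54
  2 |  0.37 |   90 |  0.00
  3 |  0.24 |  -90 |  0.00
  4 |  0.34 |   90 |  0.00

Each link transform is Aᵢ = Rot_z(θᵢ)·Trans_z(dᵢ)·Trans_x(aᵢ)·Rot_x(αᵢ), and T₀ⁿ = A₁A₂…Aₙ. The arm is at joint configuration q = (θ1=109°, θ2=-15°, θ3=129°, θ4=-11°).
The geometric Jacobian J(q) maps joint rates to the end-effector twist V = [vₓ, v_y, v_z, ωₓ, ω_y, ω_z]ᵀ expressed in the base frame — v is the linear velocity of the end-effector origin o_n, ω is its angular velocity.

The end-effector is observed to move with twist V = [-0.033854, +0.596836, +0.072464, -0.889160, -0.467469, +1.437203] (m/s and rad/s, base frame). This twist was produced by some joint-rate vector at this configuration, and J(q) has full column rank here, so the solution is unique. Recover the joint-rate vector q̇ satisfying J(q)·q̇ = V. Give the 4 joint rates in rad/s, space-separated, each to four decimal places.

0.4180 -0.6600 -0.9450 0.5290

o_n = [0.2615, 0.6102, 0.4750]
J₁: ẑ×o_n = [-0.6102, 0.2615, 0.0000], ω = ẑ
J2: z=[0.9455, 0.3256, 0.0000] o=[-0.1628, 0.4728, 0.5400] → [-0.0212, 0.0614, -0.0082, 0.9455, 0.3256, 0.0000]
J3: z=[0.0843, -0.2447, -0.9659] o=[-0.2791, 0.8107, 0.4442] → [-0.2012, -0.5248, 0.1154, 0.0843, -0.2447, -0.9659]
J4: z=[-0.3506, -0.9147, 0.2011] o=[-0.0553, 0.7335, 0.4833] → [0.0324, 0.0608, 0.3329, -0.3506, -0.9147, 0.2011]
q̇ = J⁺·V = [0.4180, -0.6600, -0.9450, 0.5290]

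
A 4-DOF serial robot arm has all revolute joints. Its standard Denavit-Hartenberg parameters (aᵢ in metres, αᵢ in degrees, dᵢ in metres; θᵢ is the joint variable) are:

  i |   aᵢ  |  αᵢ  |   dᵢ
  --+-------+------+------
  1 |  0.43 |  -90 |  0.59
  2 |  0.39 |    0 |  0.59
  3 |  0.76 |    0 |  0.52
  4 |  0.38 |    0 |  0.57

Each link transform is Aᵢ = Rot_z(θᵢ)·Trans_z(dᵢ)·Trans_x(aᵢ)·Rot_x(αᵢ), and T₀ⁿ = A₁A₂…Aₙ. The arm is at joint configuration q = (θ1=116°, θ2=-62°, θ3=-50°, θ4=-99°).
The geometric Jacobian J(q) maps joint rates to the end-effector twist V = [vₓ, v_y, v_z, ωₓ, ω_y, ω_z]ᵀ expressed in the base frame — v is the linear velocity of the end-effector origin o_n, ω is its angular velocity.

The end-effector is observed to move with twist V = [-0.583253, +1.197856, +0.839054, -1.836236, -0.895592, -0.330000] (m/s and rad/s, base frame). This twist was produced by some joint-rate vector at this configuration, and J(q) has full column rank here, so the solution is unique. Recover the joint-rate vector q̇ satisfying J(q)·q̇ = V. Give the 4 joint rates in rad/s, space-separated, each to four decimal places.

o_n = [-1.5111, -0.7341, 1.4433]
J₁: ẑ×o_n = [0.7341, -1.5111, 0.0000], ω = ẑ
J2: z=[-0.8988, -0.4384, 0.0000] o=[-0.1885, 0.3865, 0.5900] → [-0.3741, 0.7669, 0.4273, -0.8988, -0.4384, 0.0000]
J3: z=[-0.8988, -0.4384, 0.0000] o=[-0.7991, 0.2924, 0.9343] → [-0.2231, 0.4574, 0.6104, -0.8988, -0.4384, 0.0000]
J4: z=[-0.8988, -0.4384, 0.0000] o=[-1.1416, -0.1914, 1.6390] → [0.0858, -0.1759, 0.3257, -0.8988, -0.4384, 0.0000]
q̇ = J⁺·V = [-0.3300, 0.9380, 0.2750, 0.8300]

-0.3300 0.9380 0.2750 0.8300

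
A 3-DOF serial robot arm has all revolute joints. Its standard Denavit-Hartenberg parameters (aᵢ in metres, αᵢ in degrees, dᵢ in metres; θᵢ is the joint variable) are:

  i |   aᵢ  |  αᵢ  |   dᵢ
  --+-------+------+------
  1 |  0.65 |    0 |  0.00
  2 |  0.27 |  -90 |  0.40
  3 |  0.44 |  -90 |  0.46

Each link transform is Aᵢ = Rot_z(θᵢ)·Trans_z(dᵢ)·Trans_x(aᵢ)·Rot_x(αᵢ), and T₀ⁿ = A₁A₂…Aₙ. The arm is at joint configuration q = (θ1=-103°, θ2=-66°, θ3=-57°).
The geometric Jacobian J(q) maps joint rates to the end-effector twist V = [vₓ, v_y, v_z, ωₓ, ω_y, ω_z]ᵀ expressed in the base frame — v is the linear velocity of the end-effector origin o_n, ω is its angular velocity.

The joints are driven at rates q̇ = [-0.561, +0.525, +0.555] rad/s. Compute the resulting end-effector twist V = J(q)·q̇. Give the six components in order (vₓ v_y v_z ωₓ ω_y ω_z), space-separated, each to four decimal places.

o_n = [-0.5587, -1.1821, 0.7690]
J₁: ẑ×o_n = [1.1821, -0.5587, 0.0000], ω = ẑ
J2: z=[0.0000, 0.0000, 1.0000] o=[-0.1462, -0.6333, 0.0000] → [0.5488, -0.4125, 0.0000, 0.0000, 0.0000, 1.0000]
J3: z=[0.1908, -0.9816, 0.0000] o=[-0.4113, -0.6849, 0.4000] → [-0.3622, -0.0704, -0.2396, 0.1908, -0.9816, 0.0000]
V = J·q̇ = [-0.5761, 0.0578, -0.1330, 0.1059, -0.5448, -0.0360]

-0.5761 0.0578 -0.1330 0.1059 -0.5448 -0.0360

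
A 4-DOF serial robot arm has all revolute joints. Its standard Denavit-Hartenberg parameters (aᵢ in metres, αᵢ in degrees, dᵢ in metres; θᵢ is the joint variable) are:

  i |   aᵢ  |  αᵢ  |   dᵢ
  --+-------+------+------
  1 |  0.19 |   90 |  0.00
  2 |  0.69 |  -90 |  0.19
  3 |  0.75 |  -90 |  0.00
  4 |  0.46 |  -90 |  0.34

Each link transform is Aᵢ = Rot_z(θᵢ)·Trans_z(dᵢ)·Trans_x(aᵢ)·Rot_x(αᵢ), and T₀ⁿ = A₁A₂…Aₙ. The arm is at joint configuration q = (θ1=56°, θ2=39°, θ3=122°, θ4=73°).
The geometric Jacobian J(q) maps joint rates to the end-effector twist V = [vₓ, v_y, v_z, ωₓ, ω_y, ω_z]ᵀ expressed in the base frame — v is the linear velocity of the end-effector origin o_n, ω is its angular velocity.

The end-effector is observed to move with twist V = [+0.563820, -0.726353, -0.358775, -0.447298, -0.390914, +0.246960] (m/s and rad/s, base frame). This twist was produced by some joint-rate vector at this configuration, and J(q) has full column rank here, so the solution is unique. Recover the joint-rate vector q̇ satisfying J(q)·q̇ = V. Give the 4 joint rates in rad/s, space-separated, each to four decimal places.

-0.4500 -0.1570 0.9030 0.0090

o_n = [-0.0831, 0.5563, -0.3841]
J₁: ẑ×o_n = [-0.5563, -0.0831, 0.0000], ω = ẑ
J2: z=[0.8290, -0.5592, 0.0000] o=[0.1062, 0.1575, 0.0000] → [0.2148, 0.3184, 0.2247, 0.8290, -0.5592, 0.0000]
J3: z=[-0.3519, -0.5217, 0.7771] o=[0.5636, 0.4958, 0.4342] → [0.3799, -0.7905, -0.3587, -0.3519, -0.5217, 0.7771]
J4: z=[0.0708, -0.8427, -0.5337] o=[-0.1364, 0.5954, 0.1841] → [0.4579, 0.0117, 0.0422, 0.0708, -0.8427, -0.5337]
q̇ = J⁺·V = [-0.4500, -0.1570, 0.9030, 0.0090]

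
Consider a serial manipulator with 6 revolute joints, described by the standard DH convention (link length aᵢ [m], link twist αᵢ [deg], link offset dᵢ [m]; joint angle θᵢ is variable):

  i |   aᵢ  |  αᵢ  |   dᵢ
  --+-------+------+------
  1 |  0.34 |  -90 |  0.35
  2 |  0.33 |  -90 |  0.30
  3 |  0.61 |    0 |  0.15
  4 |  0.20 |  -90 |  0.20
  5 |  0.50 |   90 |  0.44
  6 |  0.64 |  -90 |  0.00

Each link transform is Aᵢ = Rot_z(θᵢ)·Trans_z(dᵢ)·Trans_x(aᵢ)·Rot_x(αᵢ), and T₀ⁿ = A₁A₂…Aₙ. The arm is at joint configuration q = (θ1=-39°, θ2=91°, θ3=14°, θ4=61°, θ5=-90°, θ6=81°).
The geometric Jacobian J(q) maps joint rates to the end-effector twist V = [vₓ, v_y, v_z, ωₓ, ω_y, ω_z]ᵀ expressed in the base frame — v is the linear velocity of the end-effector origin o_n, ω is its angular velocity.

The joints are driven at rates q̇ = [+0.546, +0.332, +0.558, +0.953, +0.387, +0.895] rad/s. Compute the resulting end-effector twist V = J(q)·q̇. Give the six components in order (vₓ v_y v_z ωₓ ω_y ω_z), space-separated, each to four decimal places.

0.9687 -0.0429 1.1250 -0.4759 1.7961 1.1777

o_n = [-0.6735, 0.1359, 0.4285]
J₁: ẑ×o_n = [-0.1359, -0.6735, 0.0000], ω = ẑ
J2: z=[0.6293, 0.7771, 0.0000] o=[0.2642, -0.2140, 0.3500] → [0.0610, -0.0494, 0.9489, 0.6293, 0.7771, 0.0000]
J3: z=[-0.7770, 0.6292, 0.0175] o=[0.4485, 0.0228, 0.0201] → [0.2550, 0.2978, 0.6181, -0.7770, 0.6292, 0.0175]
J4: z=[-0.7770, 0.6292, 0.0175] o=[0.2311, 0.0090, -0.5691] → [0.6255, 0.7594, 0.4706, -0.7770, 0.6292, 0.0175]
J5: z=[-0.1498, -0.2117, 0.9658] o=[-0.0466, -0.0147, -0.6174] → [-0.3669, -0.4488, -0.1553, -0.1498, -0.2117, 0.9658]
J6: z=[0.6114, 0.7478, 0.2588] o=[-0.5010, 0.2067, -0.1837] → [0.4762, -0.4189, 0.0857, 0.6114, 0.7478, 0.2588]
V = J·q̇ = [0.9687, -0.0429, 1.1250, -0.4759, 1.7961, 1.1777]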